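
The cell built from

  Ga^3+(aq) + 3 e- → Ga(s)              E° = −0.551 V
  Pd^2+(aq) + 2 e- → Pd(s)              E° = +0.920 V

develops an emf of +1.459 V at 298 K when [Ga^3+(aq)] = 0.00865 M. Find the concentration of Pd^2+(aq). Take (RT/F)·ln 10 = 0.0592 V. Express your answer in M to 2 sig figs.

0.017 M

With Pd²⁺/Pd at the cathode and Ga³⁺/Ga at the anode, E°cell = +0.920 − (−0.551) = +1.471 V (n = 6).
From the Nernst equation, log Q = n(E° − E)/0.0592 = 6·(+1.471 − (+1.459))/0.0592 = 1.216.
The balanced reaction is 3 Pd^2+(aq) + 2 Ga(s) → 3 Pd(s) + 2 Ga^3+(aq), so Q = [Ga^3+(aq)]^2 / [Pd^2+(aq)]^3.
Substituting the known concentrations and solving, log [Pd^2+(aq)] = −1.781 and [Pd^2+(aq)] = 0.017 M.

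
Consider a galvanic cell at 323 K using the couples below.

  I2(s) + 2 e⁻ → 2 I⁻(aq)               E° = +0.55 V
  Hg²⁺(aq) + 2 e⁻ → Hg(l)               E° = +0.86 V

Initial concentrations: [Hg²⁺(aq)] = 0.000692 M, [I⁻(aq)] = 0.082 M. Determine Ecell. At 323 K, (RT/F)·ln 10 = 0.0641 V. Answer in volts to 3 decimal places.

+0.139 V

The Hg²⁺/Hg couple has the more positive E°, so it is the cathode; I₂/I⁻ is the anode.
E°cell = +0.86 − (+0.55) = +0.31 V, with n = 2 electrons transferred.
For the overall reaction Hg²⁺(aq) + 2 I⁻(aq) → Hg(l) + I2(s), Q = 1 / ([Hg²⁺(aq)]·[I⁻(aq)]^2) = 2.15×10^5, giving log Q = 5.332.
By the Nernst equation, E = +0.31 − (0.0641/2)·(5.332) = +0.139 V.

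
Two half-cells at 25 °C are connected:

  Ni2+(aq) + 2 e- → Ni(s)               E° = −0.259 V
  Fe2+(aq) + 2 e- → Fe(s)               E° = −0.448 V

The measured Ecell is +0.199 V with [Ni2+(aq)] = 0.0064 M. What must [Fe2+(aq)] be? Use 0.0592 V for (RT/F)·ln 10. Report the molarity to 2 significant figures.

Ni²⁺/Ni is the cathode (higher E°); E°cell = −0.259 − (−0.448) = +0.189 V with n = 2.
From the Nernst equation, log Q = n(E° − E)/0.0592 = 2·(+0.189 − (+0.199))/0.0592 = −0.338.
Balancing electrons gives Ni2+(aq) + Fe(s) → Ni(s) + Fe2+(aq); thus Q = [Fe2+(aq)] / [Ni2+(aq)].
Isolating [Fe2+(aq)] in Q = 10^{−0.338} yields log [Fe2+(aq)] = −2.532, i.e. 0.0029 M.

0.0029 M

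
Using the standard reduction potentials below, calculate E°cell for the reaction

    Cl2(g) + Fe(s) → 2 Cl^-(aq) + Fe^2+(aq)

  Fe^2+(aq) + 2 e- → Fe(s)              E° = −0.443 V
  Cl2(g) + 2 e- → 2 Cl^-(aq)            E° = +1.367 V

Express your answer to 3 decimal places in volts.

+1.810 V

Cl2(g) gains electrons, so the Cl₂/Cl⁻ couple is the cathode; the Fe²⁺/Fe couple is the anode.
E°cell = E°(cathode) − E°(anode) = +1.367 − (−0.443) = +1.810 V.
The positive value indicates the reaction is spontaneous as written.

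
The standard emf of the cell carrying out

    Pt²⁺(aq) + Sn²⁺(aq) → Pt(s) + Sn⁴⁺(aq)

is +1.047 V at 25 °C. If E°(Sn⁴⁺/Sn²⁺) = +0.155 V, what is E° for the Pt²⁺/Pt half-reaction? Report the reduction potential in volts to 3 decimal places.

In the reaction as written the Pt²⁺/Pt couple is reduced (cathode) and Sn⁴⁺/Sn²⁺ is oxidized (anode), so E°cell = E°(Pt²⁺/Pt) − E°(Sn⁴⁺/Sn²⁺).
E°(Pt²⁺/Pt) = E°cell + E°(anode) = +1.047 + (+0.155) = +1.202 V.

+1.202 V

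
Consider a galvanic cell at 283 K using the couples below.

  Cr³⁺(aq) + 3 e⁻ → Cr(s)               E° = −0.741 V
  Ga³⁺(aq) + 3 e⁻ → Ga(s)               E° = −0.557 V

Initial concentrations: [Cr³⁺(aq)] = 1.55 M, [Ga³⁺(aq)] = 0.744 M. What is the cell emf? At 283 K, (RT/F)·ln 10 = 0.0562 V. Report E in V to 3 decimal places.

+0.178 V

The Ga³⁺/Ga couple has the more positive E°, so it is the cathode; Cr³⁺/Cr is the anode.
The standard potential is −0.557 − (−0.741) = +0.184 V and the balanced reaction transfers n = 3 electrons.
Balancing gives Ga³⁺(aq) + Cr(s) → Ga(s) + Cr³⁺(aq); hence Q = [Cr³⁺(aq)] / [Ga³⁺(aq)] = 2.08 (log Q = 0.319).
Applying E = E° − (RT ln10/nF)·log Q gives +0.184 − (0.0562/3)(0.319) = +0.178 V.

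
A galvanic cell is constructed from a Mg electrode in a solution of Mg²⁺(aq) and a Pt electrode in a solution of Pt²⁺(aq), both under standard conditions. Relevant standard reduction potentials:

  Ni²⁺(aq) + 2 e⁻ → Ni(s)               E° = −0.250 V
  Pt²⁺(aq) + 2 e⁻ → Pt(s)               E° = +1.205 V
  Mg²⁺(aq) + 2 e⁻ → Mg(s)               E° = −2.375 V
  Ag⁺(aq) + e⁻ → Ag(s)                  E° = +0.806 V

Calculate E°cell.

+3.580 V

The Pt²⁺/Pt couple has the higher E°, so Pt ion is reduced (cathode) and Mg is oxidized (anode).
E°cell = E°(cathode) − E°(anode) = +1.205 − (−2.375) = +3.580 V.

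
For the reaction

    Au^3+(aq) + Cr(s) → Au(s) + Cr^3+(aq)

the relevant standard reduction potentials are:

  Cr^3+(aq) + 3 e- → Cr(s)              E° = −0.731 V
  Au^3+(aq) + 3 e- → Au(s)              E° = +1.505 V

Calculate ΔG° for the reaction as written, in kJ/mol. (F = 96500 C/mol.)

In the reaction as written Au^3+(aq) is reduced, so the Au³⁺/Au couple is the cathode and Cr³⁺/Cr is the anode.
E°cell = +1.505 − (−0.731) = +2.236 V; balancing electrons gives n = 3.
ΔG° = −nFE°cell = −(3)(96500)(+2.236) J/mol = −647 kJ/mol.

−647 kJ/mol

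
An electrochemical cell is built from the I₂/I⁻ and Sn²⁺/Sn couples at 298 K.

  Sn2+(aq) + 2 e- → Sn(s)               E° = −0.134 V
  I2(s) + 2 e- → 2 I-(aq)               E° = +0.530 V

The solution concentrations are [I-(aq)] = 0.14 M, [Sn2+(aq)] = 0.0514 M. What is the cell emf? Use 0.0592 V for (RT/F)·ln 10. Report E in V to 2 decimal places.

The I₂/I⁻ couple has the more positive E°, so it is the cathode; Sn²⁺/Sn is the anode.
E°cell = E°cat − E°an = +0.530 − (−0.134) = +0.664 V; n = 2.
For the overall reaction I2(s) + Sn(s) → 2 I-(aq) + Sn2+(aq), Q = [I-(aq)]^2·[Sn2+(aq)] = 0.00101, giving log Q = −2.997.
Applying E = E° − (RT ln10/nF)·log Q gives +0.664 − (0.0592/2)(−2.997) = +0.75 V.

+0.75 V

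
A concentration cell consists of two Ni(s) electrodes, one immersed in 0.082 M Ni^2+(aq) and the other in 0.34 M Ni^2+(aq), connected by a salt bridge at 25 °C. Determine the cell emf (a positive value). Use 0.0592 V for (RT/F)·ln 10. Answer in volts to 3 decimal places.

0.018 V

For a concentration cell E°cell = 0, since both electrodes use the same couple.
The compartment with the higher Ni^2+(aq) concentration (0.34 M) acts as the cathode; ions are reduced there and produced at the dilute (0.082 M) anode.
With n = 2, Ecell = −(0.0592/2)·log([dilute]/[conc]) = −(0.0592/2)·log(0.082/0.34) = +0.018 V.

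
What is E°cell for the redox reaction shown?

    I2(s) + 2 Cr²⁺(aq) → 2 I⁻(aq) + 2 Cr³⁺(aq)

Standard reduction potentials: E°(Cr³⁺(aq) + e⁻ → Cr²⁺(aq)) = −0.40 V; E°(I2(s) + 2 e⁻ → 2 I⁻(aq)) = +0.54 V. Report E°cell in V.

I2(s) gains electrons, so the I₂/I⁻ couple is the cathode; the Cr³⁺/Cr²⁺ couple is the anode.
E°cell = E°(cathode) − E°(anode) = +0.54 − (−0.40) = +0.94 V.
The positive value indicates the reaction is spontaneous as written.

+0.94 V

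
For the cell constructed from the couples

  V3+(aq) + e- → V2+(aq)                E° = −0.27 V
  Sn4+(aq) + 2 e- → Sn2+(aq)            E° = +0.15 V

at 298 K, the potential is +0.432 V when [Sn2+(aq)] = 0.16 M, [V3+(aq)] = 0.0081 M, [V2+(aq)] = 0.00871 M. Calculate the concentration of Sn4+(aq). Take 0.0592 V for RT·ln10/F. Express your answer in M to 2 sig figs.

Sn⁴⁺/Sn²⁺ is the cathode (higher E°); E°cell = +0.15 − (−0.27) = +0.42 V with n = 2.
From the Nernst equation, log Q = n(E° − E)/0.0592 = 2·(+0.42 − (+0.432))/0.0592 = −0.405.
Balancing electrons gives Sn4+(aq) + 2 V2+(aq) → Sn2+(aq) + 2 V3+(aq); thus Q = ([Sn2+(aq)]·[V3+(aq)]^2) / ([Sn4+(aq)]·[V2+(aq)]^2).
Solving for the unknown gives log [Sn4+(aq)] = −0.454, so [Sn4+(aq)] ≈ 0.35 M.

0.35 M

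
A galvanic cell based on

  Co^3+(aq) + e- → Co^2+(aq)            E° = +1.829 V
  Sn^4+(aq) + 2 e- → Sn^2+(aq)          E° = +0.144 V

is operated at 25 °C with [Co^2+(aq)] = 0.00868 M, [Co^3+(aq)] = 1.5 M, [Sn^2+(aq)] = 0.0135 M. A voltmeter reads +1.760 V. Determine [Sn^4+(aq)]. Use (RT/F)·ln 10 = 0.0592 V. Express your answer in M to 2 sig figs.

1.2 M

The Co³⁺/Co²⁺ couple has the larger reduction potential, so it is the cathode: E°cell = +1.829 − (+0.144) = +1.685 V and n = 2.
Rearranging E = E° − (0.0592/n)·log Q gives log Q = 2(+1.685 − (+1.760))/0.0592 = −2.534.
The balanced reaction is 2 Co^3+(aq) + Sn^2+(aq) → 2 Co^2+(aq) + Sn^4+(aq), so Q = ([Co^2+(aq)]^2·[Sn^4+(aq)]) / ([Co^3+(aq)]^2·[Sn^2+(aq)]).
Solving for the unknown gives log [Sn^4+(aq)] = 0.071, so [Sn^4+(aq)] ≈ 1.2 M.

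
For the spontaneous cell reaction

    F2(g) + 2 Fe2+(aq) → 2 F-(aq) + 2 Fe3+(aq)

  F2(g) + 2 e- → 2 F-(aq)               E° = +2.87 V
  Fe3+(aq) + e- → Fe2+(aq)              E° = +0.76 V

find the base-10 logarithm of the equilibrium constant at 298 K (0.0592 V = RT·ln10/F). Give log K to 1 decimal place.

log K = 71.3

The F₂/F⁻ couple is reduced (cathode); E°cell = +2.87 − (+0.76) = +2.11 V with n = 2.
At equilibrium E = 0, so log K = nE°cell / 0.0592 = (2)(+2.11) / 0.0592 = 71.3.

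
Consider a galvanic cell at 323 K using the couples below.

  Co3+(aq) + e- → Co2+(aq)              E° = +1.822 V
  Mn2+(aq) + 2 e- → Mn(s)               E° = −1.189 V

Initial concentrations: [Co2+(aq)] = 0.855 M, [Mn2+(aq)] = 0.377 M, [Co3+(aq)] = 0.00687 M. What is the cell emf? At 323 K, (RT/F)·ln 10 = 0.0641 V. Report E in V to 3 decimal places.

+2.890 V

The Co³⁺/Co²⁺ couple has the more positive E°, so it is the cathode; Mn²⁺/Mn is the anode.
The standard potential is +1.822 − (−1.189) = +3.011 V and the balanced reaction transfers n = 2 electrons.
The balanced reaction is 2 Co3+(aq) + Mn(s) → 2 Co2+(aq) + Mn2+(aq), so Q = ([Co2+(aq)]^2·[Mn2+(aq)]) / [Co3+(aq)]^2 = 5.84×10^3 and log Q = 3.766.
By the Nernst equation, E = +3.011 − (0.0641/2)·(3.766) = +2.890 V.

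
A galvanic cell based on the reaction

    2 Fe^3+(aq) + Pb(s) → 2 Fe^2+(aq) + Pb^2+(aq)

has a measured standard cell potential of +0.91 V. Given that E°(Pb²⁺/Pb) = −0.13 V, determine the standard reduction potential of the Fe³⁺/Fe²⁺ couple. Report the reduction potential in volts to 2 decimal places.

+0.78 V

In the reaction as written the Fe³⁺/Fe²⁺ couple is reduced (cathode) and Pb²⁺/Pb is oxidized (anode), so E°cell = E°(Fe³⁺/Fe²⁺) − E°(Pb²⁺/Pb).
E°(Fe³⁺/Fe²⁺) = E°cell + E°(anode) = +0.91 + (−0.13) = +0.78 V.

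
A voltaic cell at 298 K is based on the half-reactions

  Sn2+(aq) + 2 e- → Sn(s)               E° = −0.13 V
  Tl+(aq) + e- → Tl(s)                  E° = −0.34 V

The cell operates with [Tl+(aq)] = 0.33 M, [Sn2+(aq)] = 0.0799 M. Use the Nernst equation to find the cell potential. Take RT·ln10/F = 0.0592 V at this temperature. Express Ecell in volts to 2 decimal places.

+0.21 V

Since E°(Sn²⁺/Sn) > E°(Tl⁺/Tl), Sn²⁺/Sn serves as the cathode.
E°cell = E°cat − E°an = −0.13 − (−0.34) = +0.21 V; n = 2.
For the overall reaction Sn2+(aq) + 2 Tl(s) → Sn(s) + 2 Tl+(aq), Q = [Tl+(aq)]^2 / [Sn2+(aq)] = 1.36, giving log Q = 0.134.
By the Nernst equation, E = +0.21 − (0.0592/2)·(0.134) = +0.21 V.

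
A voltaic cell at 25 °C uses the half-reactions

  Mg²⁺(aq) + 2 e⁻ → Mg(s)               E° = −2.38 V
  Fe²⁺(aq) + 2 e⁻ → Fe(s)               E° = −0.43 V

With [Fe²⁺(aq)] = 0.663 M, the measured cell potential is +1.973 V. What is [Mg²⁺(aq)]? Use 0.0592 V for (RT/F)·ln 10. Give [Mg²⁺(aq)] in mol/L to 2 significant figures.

With Fe²⁺/Fe at the cathode and Mg²⁺/Mg at the anode, E°cell = −0.43 − (−2.38) = +1.95 V (n = 2).
From the Nernst equation, log Q = n(E° − E)/0.0592 = 2·(+1.95 − (+1.973))/0.0592 = −0.777.
The balanced reaction is Fe²⁺(aq) + Mg(s) → Fe(s) + Mg²⁺(aq), so Q = [Mg²⁺(aq)] / [Fe²⁺(aq)].
Isolating [Mg²⁺(aq)] in Q = 10^{−0.777} yields log [Mg²⁺(aq)] = −0.955, i.e. 0.11 M.

0.11 M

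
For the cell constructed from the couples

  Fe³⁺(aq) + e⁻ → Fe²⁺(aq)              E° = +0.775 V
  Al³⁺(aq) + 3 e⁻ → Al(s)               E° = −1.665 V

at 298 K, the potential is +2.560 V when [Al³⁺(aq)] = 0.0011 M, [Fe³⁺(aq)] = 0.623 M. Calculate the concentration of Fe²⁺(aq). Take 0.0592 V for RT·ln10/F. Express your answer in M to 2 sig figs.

The Fe³⁺/Fe²⁺ couple has the larger reduction potential, so it is the cathode: E°cell = +0.775 − (−1.665) = +2.440 V and n = 3.
Since E = E° − (0.0592/n)·log Q, log Q = n(E° − E)/0.0592 = −6.081.
Balancing electrons gives 3 Fe³⁺(aq) + Al(s) → 3 Fe²⁺(aq) + Al³⁺(aq); thus Q = ([Fe²⁺(aq)]^3·[Al³⁺(aq)]) / [Fe³⁺(aq)]^3.
Solving for the unknown gives log [Fe²⁺(aq)] = −1.246, so [Fe²⁺(aq)] ≈ 0.057 M.

0.057 M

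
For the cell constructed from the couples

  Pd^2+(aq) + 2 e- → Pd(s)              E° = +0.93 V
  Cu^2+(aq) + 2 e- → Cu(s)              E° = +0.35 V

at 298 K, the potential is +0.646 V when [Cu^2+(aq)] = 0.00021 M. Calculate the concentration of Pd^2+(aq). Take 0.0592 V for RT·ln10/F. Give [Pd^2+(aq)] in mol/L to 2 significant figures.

0.036 M

The Pd²⁺/Pd couple has the larger reduction potential, so it is the cathode: E°cell = +0.93 − (+0.35) = +0.58 V and n = 2.
Rearranging E = E° − (0.0592/n)·log Q gives log Q = 2(+0.58 − (+0.646))/0.0592 = −2.230.
Balancing electrons gives Pd^2+(aq) + Cu(s) → Pd(s) + Cu^2+(aq); thus Q = [Cu^2+(aq)] / [Pd^2+(aq)].
Substituting the known concentrations and solving, log [Pd^2+(aq)] = −1.448 and [Pd^2+(aq)] = 0.036 M.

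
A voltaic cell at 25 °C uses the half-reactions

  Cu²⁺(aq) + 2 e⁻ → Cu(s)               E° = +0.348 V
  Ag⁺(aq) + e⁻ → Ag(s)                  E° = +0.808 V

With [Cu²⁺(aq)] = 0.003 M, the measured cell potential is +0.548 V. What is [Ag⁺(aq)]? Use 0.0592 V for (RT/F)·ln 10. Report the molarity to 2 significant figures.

1.7 M

Ag⁺/Ag is the cathode (higher E°); E°cell = +0.808 − (+0.348) = +0.460 V with n = 2.
Rearranging E = E° − (0.0592/n)·log Q gives log Q = 2(+0.460 − (+0.548))/0.0592 = −2.973.
The balanced reaction is 2 Ag⁺(aq) + Cu(s) → 2 Ag(s) + Cu²⁺(aq), so Q = [Cu²⁺(aq)] / [Ag⁺(aq)]^2.
Substituting the known concentrations and solving, log [Ag⁺(aq)] = 0.225 and [Ag⁺(aq)] = 1.7 M.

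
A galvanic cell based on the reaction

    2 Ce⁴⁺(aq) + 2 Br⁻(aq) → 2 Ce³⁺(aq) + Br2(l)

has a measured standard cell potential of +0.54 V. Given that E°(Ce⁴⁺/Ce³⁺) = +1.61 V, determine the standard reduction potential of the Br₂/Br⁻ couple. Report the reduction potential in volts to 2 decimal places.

In the reaction as written the Ce⁴⁺/Ce³⁺ couple is reduced (cathode) and Br₂/Br⁻ is oxidized (anode), so E°cell = E°(Ce⁴⁺/Ce³⁺) − E°(Br₂/Br⁻).
E°(Br₂/Br⁻) = E°(cathode) − E°cell = +1.61 − (+0.54) = +1.07 V.

+1.07 V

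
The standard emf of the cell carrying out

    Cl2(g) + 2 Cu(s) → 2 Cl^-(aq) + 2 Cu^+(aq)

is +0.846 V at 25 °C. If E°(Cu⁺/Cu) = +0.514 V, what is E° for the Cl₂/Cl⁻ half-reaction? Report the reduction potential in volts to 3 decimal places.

In the reaction as written the Cl₂/Cl⁻ couple is reduced (cathode) and Cu⁺/Cu is oxidized (anode), so E°cell = E°(Cl₂/Cl⁻) − E°(Cu⁺/Cu).
E°(Cl₂/Cl⁻) = E°cell + E°(anode) = +0.846 + (+0.514) = +1.360 V.

+1.360 V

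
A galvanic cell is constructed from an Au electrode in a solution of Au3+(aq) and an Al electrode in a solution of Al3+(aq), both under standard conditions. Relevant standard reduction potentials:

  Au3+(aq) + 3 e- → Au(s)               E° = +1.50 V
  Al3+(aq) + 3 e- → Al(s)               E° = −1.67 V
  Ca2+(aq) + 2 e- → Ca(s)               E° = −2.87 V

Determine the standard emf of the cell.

+3.17 V

The Au³⁺/Au couple has the higher E°, so Au ion is reduced (cathode) and Al is oxidized (anode).
E°cell = E°(cathode) − E°(anode) = +1.50 − (−1.67) = +3.17 V.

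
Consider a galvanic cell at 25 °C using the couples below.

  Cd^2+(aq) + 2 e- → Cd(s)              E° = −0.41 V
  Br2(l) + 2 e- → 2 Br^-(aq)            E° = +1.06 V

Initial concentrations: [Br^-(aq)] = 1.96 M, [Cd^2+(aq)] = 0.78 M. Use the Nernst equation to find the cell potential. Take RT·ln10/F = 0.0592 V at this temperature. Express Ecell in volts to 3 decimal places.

Since E°(Br₂/Br⁻) > E°(Cd²⁺/Cd), Br₂/Br⁻ serves as the cathode.
E°cell = E°cat − E°an = +1.06 − (−0.41) = +1.47 V; n = 2.
For the overall reaction Br2(l) + Cd(s) → 2 Br^-(aq) + Cd^2+(aq), Q = [Br^-(aq)]^2·[Cd^2+(aq)] = 3, giving log Q = 0.477.
Applying E = E° − (RT ln10/nF)·log Q gives +1.47 − (0.0592/2)(0.477) = +1.456 V.

+1.456 V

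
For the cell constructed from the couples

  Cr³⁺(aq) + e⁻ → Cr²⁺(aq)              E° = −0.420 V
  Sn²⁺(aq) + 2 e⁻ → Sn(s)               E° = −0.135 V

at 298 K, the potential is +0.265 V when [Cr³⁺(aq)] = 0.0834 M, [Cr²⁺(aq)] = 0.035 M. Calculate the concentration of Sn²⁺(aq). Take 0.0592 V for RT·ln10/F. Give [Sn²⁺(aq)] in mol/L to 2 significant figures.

With Sn²⁺/Sn at the cathode and Cr³⁺/Cr²⁺ at the anode, E°cell = −0.135 − (−0.420) = +0.285 V (n = 2).
Rearranging E = E° − (0.0592/n)·log Q gives log Q = 2(+0.285 − (+0.265))/0.0592 = 0.676.
Balancing electrons gives Sn²⁺(aq) + 2 Cr²⁺(aq) → Sn(s) + 2 Cr³⁺(aq); thus Q = [Cr³⁺(aq)]^2 / ([Sn²⁺(aq)]·[Cr²⁺(aq)]^2).
Solving for the unknown gives log [Sn²⁺(aq)] = 0.078, so [Sn²⁺(aq)] ≈ 1.2 M.

1.2 M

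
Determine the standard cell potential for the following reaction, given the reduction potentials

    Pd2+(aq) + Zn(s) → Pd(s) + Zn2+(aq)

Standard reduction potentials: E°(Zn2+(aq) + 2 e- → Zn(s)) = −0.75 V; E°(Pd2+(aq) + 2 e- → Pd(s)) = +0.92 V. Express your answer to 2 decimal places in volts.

+1.67 V

Pd2+(aq) gains electrons, so the Pd²⁺/Pd couple is the cathode; the Zn²⁺/Zn couple is the anode.
E°cell = E°(cathode) − E°(anode) = +0.92 − (−0.75) = +1.67 V.
The positive value indicates the reaction is spontaneous as written.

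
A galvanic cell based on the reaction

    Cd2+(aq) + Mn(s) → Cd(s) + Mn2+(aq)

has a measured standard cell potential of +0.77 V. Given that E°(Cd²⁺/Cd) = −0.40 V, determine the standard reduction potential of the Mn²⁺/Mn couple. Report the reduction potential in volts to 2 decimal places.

−1.17 V

In the reaction as written the Cd²⁺/Cd couple is reduced (cathode) and Mn²⁺/Mn is oxidized (anode), so E°cell = E°(Cd²⁺/Cd) − E°(Mn²⁺/Mn).
E°(Mn²⁺/Mn) = E°(cathode) − E°cell = −0.40 − (+0.77) = −1.17 V.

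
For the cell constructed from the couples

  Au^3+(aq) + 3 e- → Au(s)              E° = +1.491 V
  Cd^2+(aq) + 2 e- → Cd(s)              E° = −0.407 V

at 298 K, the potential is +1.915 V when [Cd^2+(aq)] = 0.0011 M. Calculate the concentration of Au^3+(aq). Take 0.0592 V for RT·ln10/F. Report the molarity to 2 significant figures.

0.00027 M

With Au³⁺/Au at the cathode and Cd²⁺/Cd at the anode, E°cell = +1.491 − (−0.407) = +1.898 V (n = 6).
Since E = E° − (0.0592/n)·log Q, log Q = n(E° − E)/0.0592 = −1.723.
For 2 Au^3+(aq) + 3 Cd(s) → 2 Au(s) + 3 Cd^2+(aq), the reaction quotient is Q = [Cd^2+(aq)]^3 / [Au^3+(aq)]^2.
Substituting the known concentrations and solving, log [Au^3+(aq)] = −3.576 and [Au^3+(aq)] = 0.00027 M.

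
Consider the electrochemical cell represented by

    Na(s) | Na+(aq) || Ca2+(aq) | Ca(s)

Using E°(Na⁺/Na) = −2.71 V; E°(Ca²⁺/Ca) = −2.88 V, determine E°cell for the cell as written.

By convention the left-hand electrode in cell notation is the anode (oxidation) and the right-hand electrode is the cathode (reduction).
E°cell = E°(right) − E°(left) = −2.88 − (−2.71) = −0.17 V.
The negative sign shows that, as written, the cell would require an external voltage to drive the reaction.

−0.17 V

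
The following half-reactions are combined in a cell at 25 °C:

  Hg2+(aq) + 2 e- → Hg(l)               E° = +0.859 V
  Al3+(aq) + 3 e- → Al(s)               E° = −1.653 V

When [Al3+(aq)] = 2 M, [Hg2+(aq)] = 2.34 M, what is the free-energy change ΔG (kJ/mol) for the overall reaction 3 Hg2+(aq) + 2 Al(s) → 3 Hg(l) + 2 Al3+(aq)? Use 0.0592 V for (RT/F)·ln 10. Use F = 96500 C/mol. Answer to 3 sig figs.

−1460 kJ/mol

With Hg²⁺/Hg reduced at the cathode, E°cell = +0.859 − (−1.653) = +2.512 V and n = 6.
Q = [Al3+(aq)]^2 / [Hg2+(aq)]^3 = 0.312, so log Q = −0.506 and E = +2.512 − (0.0592/6)(−0.506) = +2.5170 V.
ΔG = −nFE = −(6)(96500)(+2.5170) J/mol = −1460 kJ/mol.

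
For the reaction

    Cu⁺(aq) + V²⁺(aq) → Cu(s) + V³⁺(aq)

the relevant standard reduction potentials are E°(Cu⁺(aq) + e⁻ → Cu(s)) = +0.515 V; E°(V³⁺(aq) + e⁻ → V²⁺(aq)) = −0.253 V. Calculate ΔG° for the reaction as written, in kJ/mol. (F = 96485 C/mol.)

In the reaction as written Cu⁺(aq) is reduced, so the Cu⁺/Cu couple is the cathode and V³⁺/V²⁺ is the anode.
E°cell = +0.515 − (−0.253) = +0.768 V; balancing electrons gives n = 1.
ΔG° = −nFE°cell = −(1)(96485)(+0.768) J/mol = −74.1 kJ/mol.

−74.1 kJ/mol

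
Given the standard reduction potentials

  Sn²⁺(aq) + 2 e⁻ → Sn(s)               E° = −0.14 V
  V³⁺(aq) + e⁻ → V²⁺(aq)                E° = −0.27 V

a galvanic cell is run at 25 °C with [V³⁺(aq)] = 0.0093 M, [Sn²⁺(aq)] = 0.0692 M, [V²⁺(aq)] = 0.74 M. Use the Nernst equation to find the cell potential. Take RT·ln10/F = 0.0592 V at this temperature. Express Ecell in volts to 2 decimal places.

The Sn²⁺/Sn couple has the more positive E°, so it is the cathode; V³⁺/V²⁺ is the anode.
E°cell = E°cat − E°an = −0.14 − (−0.27) = +0.13 V; n = 2.
For the overall reaction Sn²⁺(aq) + 2 V²⁺(aq) → Sn(s) + 2 V³⁺(aq), Q = [V³⁺(aq)]^2 / ([Sn²⁺(aq)]·[V²⁺(aq)]^2) = 0.00228, giving log Q = −2.642.
Applying E = E° − (RT ln10/nF)·log Q gives +0.13 − (0.0592/2)(−2.642) = +0.21 V.

+0.21 V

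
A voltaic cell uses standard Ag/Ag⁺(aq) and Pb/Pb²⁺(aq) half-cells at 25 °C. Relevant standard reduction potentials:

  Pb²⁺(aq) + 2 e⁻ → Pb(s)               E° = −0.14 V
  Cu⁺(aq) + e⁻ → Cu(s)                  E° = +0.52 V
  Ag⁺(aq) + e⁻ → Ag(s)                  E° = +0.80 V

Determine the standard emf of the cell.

The Ag⁺/Ag couple has the higher E°, so Ag ion is reduced (cathode) and Pb is oxidized (anode).
E°cell = E°(cathode) − E°(anode) = +0.80 − (−0.14) = +0.94 V.

+0.94 V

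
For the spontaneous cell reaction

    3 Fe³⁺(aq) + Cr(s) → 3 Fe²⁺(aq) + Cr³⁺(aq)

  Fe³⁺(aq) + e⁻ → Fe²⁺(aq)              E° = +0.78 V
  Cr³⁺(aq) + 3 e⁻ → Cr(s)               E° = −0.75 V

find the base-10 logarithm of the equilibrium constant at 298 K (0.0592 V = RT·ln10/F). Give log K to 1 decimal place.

The Fe³⁺/Fe²⁺ couple is reduced (cathode); E°cell = +0.78 − (−0.75) = +1.53 V with n = 3.
At equilibrium E = 0, so log K = nE°cell / 0.0592 = (3)(+1.53) / 0.0592 = 77.5.

log K = 77.5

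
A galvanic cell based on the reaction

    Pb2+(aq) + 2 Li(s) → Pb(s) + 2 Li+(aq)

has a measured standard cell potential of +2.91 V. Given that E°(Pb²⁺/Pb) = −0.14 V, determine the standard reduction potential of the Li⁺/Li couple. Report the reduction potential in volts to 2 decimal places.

−3.05 V

In the reaction as written the Pb²⁺/Pb couple is reduced (cathode) and Li⁺/Li is oxidized (anode), so E°cell = E°(Pb²⁺/Pb) − E°(Li⁺/Li).
E°(Li⁺/Li) = E°(cathode) − E°cell = −0.14 − (+2.91) = −3.05 V.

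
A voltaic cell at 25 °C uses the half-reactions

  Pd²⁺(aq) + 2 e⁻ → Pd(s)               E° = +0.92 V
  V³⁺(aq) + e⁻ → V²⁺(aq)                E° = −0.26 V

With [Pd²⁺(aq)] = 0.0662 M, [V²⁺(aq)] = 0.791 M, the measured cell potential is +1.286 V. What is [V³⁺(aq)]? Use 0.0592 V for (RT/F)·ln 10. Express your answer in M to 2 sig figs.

The Pd²⁺/Pd couple has the larger reduction potential, so it is the cathode: E°cell = +0.92 − (−0.26) = +1.18 V and n = 2.
From the Nernst equation, log Q = n(E° − E)/0.0592 = 2·(+1.18 − (+1.286))/0.0592 = −3.581.
For Pd²⁺(aq) + 2 V²⁺(aq) → Pd(s) + 2 V³⁺(aq), the reaction quotient is Q = [V³⁺(aq)]^2 / ([Pd²⁺(aq)]·[V²⁺(aq)]^2).
Substituting the known concentrations and solving, log [V³⁺(aq)] = −2.482 and [V³⁺(aq)] = 0.0033 M.

0.0033 M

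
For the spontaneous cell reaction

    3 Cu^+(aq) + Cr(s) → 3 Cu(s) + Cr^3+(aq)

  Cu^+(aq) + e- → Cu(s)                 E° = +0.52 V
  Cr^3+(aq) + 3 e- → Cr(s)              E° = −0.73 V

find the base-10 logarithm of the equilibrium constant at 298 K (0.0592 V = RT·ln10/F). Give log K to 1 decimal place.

log K = 63.3

The Cu⁺/Cu couple is reduced (cathode); E°cell = +0.52 − (−0.73) = +1.25 V with n = 3.
At equilibrium E = 0, so log K = nE°cell / 0.0592 = (3)(+1.25) / 0.0592 = 63.3.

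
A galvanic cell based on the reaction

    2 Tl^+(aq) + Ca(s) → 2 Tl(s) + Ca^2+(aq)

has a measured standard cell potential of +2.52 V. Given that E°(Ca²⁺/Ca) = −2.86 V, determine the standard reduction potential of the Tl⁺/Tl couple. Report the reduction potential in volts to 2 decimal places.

In the reaction as written the Tl⁺/Tl couple is reduced (cathode) and Ca²⁺/Ca is oxidized (anode), so E°cell = E°(Tl⁺/Tl) − E°(Ca²⁺/Ca).
E°(Tl⁺/Tl) = E°cell + E°(anode) = +2.52 + (−2.86) = −0.34 V.

−0.34 V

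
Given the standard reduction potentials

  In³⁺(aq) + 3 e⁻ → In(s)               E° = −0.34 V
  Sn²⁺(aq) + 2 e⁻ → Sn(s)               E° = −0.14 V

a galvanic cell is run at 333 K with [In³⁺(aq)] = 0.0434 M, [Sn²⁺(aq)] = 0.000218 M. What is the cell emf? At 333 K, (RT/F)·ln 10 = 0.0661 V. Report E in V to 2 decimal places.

+0.11 V

Since E°(Sn²⁺/Sn) > E°(In³⁺/In), Sn²⁺/Sn serves as the cathode.
E°cell = −0.14 − (−0.34) = +0.20 V, with n = 6 electrons transferred.
The balanced reaction is 3 Sn²⁺(aq) + 2 In(s) → 3 Sn(s) + 2 In³⁺(aq), so Q = [In³⁺(aq)]^2 / [Sn²⁺(aq)]^3 = 1.82×10^8 and log Q = 8.260.
E = E° − (0.0661/n)·log Q = +0.20 − (0.0661/6)(8.260) = +0.11 V.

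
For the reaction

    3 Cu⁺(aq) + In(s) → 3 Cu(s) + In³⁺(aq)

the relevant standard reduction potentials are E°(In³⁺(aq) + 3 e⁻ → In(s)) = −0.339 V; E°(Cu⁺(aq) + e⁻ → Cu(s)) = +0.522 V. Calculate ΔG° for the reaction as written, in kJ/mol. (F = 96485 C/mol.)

In the reaction as written Cu⁺(aq) is reduced, so the Cu⁺/Cu couple is the cathode and In³⁺/In is the anode.
E°cell = +0.522 − (−0.339) = +0.861 V; balancing electrons gives n = 3.
ΔG° = −nFE°cell = −(3)(96485)(+0.861) J/mol = −249 kJ/mol.

−249 kJ/mol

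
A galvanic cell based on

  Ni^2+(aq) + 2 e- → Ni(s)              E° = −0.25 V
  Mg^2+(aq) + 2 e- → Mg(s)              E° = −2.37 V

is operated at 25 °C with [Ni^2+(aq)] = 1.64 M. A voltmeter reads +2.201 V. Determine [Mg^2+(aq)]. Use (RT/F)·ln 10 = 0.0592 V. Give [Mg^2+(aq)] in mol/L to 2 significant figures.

0.0030 M

Ni²⁺/Ni is the cathode (higher E°); E°cell = −0.25 − (−2.37) = +2.12 V with n = 2.
Rearranging E = E° − (0.0592/n)·log Q gives log Q = 2(+2.12 − (+2.201))/0.0592 = −2.736.
Balancing electrons gives Ni^2+(aq) + Mg(s) → Ni(s) + Mg^2+(aq); thus Q = [Mg^2+(aq)] / [Ni^2+(aq)].
Substituting the known concentrations and solving, log [Mg^2+(aq)] = −2.521 and [Mg^2+(aq)] = 0.0030 M.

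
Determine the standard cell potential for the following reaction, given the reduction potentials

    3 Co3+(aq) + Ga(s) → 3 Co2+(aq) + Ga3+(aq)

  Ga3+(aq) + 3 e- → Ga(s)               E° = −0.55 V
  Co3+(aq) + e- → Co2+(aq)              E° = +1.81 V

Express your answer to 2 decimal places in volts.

In the reaction as written, Co3+(aq) is reduced (cathode) and Ga3+(aq) is produced by oxidation at the anode.
E°cell = E°(cathode) − E°(anode) = +1.81 − (−0.55) = +2.36 V.

+2.36 V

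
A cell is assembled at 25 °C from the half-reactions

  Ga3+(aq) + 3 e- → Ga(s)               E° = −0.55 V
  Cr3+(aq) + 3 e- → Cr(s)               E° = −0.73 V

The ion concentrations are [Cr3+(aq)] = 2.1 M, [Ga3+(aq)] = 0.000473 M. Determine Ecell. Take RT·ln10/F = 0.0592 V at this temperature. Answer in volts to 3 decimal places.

+0.108 V

The Ga³⁺/Ga couple has the more positive E°, so it is the cathode; Cr³⁺/Cr is the anode.
E°cell = E°cat − E°an = −0.55 − (−0.73) = +0.18 V; n = 3.
The balanced reaction is Ga3+(aq) + Cr(s) → Ga(s) + Cr3+(aq), so Q = [Cr3+(aq)] / [Ga3+(aq)] = 4.44×10^3 and log Q = 3.647.
E = E° − (0.0592/n)·log Q = +0.18 − (0.0592/3)(3.647) = +0.108 V.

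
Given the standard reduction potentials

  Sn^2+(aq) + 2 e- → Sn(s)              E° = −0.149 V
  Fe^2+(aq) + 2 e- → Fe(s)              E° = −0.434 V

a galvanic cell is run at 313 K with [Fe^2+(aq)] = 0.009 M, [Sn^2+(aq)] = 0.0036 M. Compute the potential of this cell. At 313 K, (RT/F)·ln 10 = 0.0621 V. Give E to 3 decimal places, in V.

The Sn²⁺/Sn couple has the more positive E°, so it is the cathode; Fe²⁺/Fe is the anode.
E°cell = −0.149 − (−0.434) = +0.285 V, with n = 2 electrons transferred.
For the overall reaction Sn^2+(aq) + Fe(s) → Sn(s) + Fe^2+(aq), Q = [Fe^2+(aq)] / [Sn^2+(aq)] = 2.5, giving log Q = 0.398.
E = E° − (0.0621/n)·log Q = +0.285 − (0.0621/2)(0.398) = +0.273 V.

+0.273 V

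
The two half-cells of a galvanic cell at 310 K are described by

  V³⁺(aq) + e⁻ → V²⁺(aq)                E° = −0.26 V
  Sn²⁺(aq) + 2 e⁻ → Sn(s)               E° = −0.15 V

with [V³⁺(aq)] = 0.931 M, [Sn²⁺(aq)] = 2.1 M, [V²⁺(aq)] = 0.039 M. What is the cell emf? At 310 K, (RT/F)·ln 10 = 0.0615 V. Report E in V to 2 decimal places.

The Sn²⁺/Sn couple has the more positive E°, so it is the cathode; V³⁺/V²⁺ is the anode.
The standard potential is −0.15 − (−0.26) = +0.11 V and the balanced reaction transfers n = 2 electrons.
Balancing gives Sn²⁺(aq) + 2 V²⁺(aq) → Sn(s) + 2 V³⁺(aq); hence Q = [V³⁺(aq)]^2 / ([Sn²⁺(aq)]·[V²⁺(aq)]^2) = 271 (log Q = 2.434).
E = E° − (0.0615/n)·log Q = +0.11 − (0.0615/2)(2.434) = +0.04 V.

+0.04 V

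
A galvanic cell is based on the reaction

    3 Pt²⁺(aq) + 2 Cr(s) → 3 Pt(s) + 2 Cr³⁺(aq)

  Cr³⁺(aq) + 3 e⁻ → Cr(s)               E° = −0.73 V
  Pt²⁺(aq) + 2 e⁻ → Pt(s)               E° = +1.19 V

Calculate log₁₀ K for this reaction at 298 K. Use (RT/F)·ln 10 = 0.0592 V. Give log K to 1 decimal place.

log K = 194.6

The Pt²⁺/Pt couple is reduced (cathode); E°cell = +1.19 − (−0.73) = +1.92 V with n = 6.
At equilibrium E = 0, so log K = nE°cell / 0.0592 = (6)(+1.92) / 0.0592 = 194.6.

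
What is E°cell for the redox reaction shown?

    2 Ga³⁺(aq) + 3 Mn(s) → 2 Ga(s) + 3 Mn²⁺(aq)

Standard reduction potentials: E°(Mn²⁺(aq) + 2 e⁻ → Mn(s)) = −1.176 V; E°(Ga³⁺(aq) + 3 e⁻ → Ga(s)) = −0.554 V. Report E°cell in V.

+0.622 V

In the reaction as written, Ga³⁺(aq) is reduced (cathode) and Mn²⁺(aq) is produced by oxidation at the anode.
E°cell = E°(cathode) − E°(anode) = −0.554 − (−1.176) = +0.622 V.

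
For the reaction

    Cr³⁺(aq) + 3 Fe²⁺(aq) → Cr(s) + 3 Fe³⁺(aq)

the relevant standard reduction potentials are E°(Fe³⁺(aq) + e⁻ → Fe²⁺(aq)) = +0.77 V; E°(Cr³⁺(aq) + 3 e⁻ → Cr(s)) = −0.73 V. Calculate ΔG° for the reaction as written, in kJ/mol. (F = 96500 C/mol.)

In the reaction as written Cr³⁺(aq) is reduced, so the Cr³⁺/Cr couple is the cathode and Fe³⁺/Fe²⁺ is the anode.
E°cell = −0.73 − (+0.77) = −1.50 V; balancing electrons gives n = 3.
ΔG° = −nFE°cell = −(3)(96500)(−1.50) J/mol = +434 kJ/mol.

+434 kJ/mol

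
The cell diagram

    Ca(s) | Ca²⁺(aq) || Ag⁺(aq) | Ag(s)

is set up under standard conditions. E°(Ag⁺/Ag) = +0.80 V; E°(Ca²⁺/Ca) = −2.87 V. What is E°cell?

+3.67 V

By convention the left-hand electrode in cell notation is the anode (oxidation) and the right-hand electrode is the cathode (reduction).
E°cell = E°(right) − E°(left) = +0.80 − (−2.87) = +3.67 V.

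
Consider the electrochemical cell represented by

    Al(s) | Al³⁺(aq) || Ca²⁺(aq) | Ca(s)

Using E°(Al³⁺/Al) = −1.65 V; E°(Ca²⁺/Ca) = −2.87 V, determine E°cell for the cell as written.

By convention the left-hand electrode in cell notation is the anode (oxidation) and the right-hand electrode is the cathode (reduction).
E°cell = E°(right) − E°(left) = −2.87 − (−1.65) = −1.22 V.
The negative sign shows that, as written, the cell would require an external voltage to drive the reaction.

−1.22 V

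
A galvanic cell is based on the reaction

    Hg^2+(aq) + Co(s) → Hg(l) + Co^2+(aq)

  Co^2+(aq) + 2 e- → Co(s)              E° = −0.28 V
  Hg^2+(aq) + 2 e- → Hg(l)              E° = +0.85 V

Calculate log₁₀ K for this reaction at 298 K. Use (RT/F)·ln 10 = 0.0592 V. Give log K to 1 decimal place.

log K = 38.2

The Hg²⁺/Hg couple is reduced (cathode); E°cell = +0.85 − (−0.28) = +1.13 V with n = 2.
At equilibrium E = 0, so log K = nE°cell / 0.0592 = (2)(+1.13) / 0.0592 = 38.2.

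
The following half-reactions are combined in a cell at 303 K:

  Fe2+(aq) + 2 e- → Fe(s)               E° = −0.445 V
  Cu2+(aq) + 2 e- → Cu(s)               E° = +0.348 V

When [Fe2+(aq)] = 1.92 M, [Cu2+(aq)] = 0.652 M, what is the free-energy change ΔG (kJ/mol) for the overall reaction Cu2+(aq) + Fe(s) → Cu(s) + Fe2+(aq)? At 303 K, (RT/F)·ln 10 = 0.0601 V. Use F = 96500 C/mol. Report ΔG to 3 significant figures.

E°cell = +0.348 − (−0.445) = +0.793 V; the balanced reaction transfers n = 2 electrons.
Q = [Fe2+(aq)] / [Cu2+(aq)] = 2.94, so log Q = 0.469 and E = +0.793 − (0.0601/2)(0.469) = +0.7789 V.
Finally ΔG = −nFE = −(2)(96500 C/mol)(+0.7789 V) = −150 kJ/mol.

−150 kJ/mol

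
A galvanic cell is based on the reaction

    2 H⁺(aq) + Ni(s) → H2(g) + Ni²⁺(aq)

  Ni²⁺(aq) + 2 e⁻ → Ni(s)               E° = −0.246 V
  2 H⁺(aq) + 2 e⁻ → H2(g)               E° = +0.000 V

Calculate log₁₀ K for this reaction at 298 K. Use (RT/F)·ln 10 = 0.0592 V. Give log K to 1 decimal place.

log K = 8.3

The 2H⁺/H₂ couple is reduced (cathode); E°cell = +0.000 − (−0.246) = +0.246 V with n = 2.
At equilibrium E = 0, so log K = nE°cell / 0.0592 = (2)(+0.246) / 0.0592 = 8.3.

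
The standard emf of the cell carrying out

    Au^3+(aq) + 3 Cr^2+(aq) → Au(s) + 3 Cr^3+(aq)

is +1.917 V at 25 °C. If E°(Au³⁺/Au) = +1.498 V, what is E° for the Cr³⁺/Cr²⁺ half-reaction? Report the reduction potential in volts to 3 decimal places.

In the reaction as written the Au³⁺/Au couple is reduced (cathode) and Cr³⁺/Cr²⁺ is oxidized (anode), so E°cell = E°(Au³⁺/Au) − E°(Cr³⁺/Cr²⁺).
E°(Cr³⁺/Cr²⁺) = E°(cathode) − E°cell = +1.498 − (+1.917) = −0.419 V.

−0.419 V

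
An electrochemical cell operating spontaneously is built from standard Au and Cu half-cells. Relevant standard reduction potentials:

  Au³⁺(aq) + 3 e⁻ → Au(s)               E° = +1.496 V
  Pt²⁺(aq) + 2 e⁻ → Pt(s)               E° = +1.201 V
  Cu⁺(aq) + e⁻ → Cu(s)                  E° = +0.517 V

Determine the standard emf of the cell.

Of the two couples in this cell, the one with the more positive reduction potential is reduced at the cathode: here that is Au³⁺/Au (+1.496 V); Cu⁺/Cu (+0.517 V) is the anode.
E°cell = E°(cathode) − E°(anode) = +1.496 − (+0.517) = +0.979 V.

+0.979 V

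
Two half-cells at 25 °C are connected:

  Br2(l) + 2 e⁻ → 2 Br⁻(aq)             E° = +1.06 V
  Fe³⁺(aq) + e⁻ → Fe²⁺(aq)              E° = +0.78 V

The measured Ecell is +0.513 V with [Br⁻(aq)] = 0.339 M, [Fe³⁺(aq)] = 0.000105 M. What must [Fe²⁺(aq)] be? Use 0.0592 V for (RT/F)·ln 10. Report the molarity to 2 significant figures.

0.31 M

With Br₂/Br⁻ at the cathode and Fe³⁺/Fe²⁺ at the anode, E°cell = +1.06 − (+0.78) = +0.28 V (n = 2).
Since E = E° − (0.0592/n)·log Q, log Q = n(E° − E)/0.0592 = −7.872.
For Br2(l) + 2 Fe²⁺(aq) → 2 Br⁻(aq) + 2 Fe³⁺(aq), the reaction quotient is Q = ([Br⁻(aq)]^2·[Fe³⁺(aq)]^2) / [Fe²⁺(aq)]^2.
Substituting the known concentrations and solving, log [Fe²⁺(aq)] = −0.513 and [Fe²⁺(aq)] = 0.31 M.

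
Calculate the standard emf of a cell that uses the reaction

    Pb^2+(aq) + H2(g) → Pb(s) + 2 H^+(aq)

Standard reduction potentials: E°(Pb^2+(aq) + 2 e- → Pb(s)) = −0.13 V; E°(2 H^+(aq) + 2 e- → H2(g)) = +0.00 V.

−0.13 V

In the reaction as written, Pb^2+(aq) is reduced (cathode) and H^+(aq) is produced by oxidation at the anode.
E°cell = E°(cathode) − E°(anode) = −0.13 − (+0.00) = −0.13 V.
The negative E°cell means the reaction is non-spontaneous in the direction written.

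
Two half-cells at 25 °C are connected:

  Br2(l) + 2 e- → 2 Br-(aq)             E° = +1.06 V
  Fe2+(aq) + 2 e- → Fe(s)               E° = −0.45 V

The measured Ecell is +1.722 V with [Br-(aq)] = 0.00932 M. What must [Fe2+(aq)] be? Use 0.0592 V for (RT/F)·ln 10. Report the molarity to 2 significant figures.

The Br₂/Br⁻ couple has the larger reduction potential, so it is the cathode: E°cell = +1.06 − (−0.45) = +1.51 V and n = 2.
Since E = E° − (0.0592/n)·log Q, log Q = n(E° − E)/0.0592 = −7.162.
The balanced reaction is Br2(l) + Fe(s) → 2 Br-(aq) + Fe2+(aq), so Q = [Br-(aq)]^2·[Fe2+(aq)].
Solving for the unknown gives log [Fe2+(aq)] = −3.101, so [Fe2+(aq)] ≈ 0.00079 M.

0.00079 M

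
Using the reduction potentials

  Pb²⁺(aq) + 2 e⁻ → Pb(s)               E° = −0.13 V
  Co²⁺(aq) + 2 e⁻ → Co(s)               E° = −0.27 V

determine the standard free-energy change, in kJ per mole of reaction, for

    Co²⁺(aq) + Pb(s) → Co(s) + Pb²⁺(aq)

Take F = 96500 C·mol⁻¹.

+27.0 kJ/mol

In the reaction as written Co²⁺(aq) is reduced, so the Co²⁺/Co couple is the cathode and Pb²⁺/Pb is the anode.
E°cell = −0.27 − (−0.13) = −0.14 V; balancing electrons gives n = 2.
ΔG° = −nFE°cell = −(2)(96500)(−0.14) J/mol = +27.0 kJ/mol.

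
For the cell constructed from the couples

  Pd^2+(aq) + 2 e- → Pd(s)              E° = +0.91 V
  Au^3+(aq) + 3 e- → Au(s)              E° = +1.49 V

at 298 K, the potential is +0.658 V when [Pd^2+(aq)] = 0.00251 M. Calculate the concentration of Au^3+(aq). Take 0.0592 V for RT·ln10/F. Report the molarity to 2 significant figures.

The Au³⁺/Au couple has the larger reduction potential, so it is the cathode: E°cell = +1.49 − (+0.91) = +0.58 V and n = 6.
Since E = E° − (0.0592/n)·log Q, log Q = n(E° − E)/0.0592 = −7.905.
The balanced reaction is 2 Au^3+(aq) + 3 Pd(s) → 2 Au(s) + 3 Pd^2+(aq), so Q = [Pd^2+(aq)]^3 / [Au^3+(aq)]^2.
Solving for the unknown gives log [Au^3+(aq)] = 0.052, so [Au^3+(aq)] ≈ 1.1 M.

1.1 M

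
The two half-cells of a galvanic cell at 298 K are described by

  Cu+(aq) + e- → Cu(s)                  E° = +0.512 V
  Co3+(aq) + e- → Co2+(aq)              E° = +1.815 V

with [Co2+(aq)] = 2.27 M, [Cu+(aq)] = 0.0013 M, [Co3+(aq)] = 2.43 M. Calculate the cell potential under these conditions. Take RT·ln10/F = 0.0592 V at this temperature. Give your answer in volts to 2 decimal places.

+1.48 V

The Co³⁺/Co²⁺ couple has the more positive E°, so it is the cathode; Cu⁺/Cu is the anode.
E°cell = E°cat − E°an = +1.815 − (+0.512) = +1.303 V; n = 1.
For the overall reaction Co3+(aq) + Cu(s) → Co2+(aq) + Cu+(aq), Q = ([Co2+(aq)]·[Cu+(aq)]) / [Co3+(aq)] = 0.00121, giving log Q = −2.916.
Applying E = E° − (RT ln10/nF)·log Q gives +1.303 − (0.0592/1)(−2.916) = +1.48 V.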